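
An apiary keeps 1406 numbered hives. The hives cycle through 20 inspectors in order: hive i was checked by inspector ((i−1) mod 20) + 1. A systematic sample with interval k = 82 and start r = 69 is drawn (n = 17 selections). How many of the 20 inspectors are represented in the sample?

Consecutive selections differ by k = 82, so their inspector numbers differ by 82 mod 20 = 2.
gcd(82, 20) = 2, so the sample visits 20/2 = 10 distinct residues mod 20.
Start 69 is inspector 9; the inspectors hit are 1, 3, 5, 7, 9, 11, 13, 15, 17, 19.

10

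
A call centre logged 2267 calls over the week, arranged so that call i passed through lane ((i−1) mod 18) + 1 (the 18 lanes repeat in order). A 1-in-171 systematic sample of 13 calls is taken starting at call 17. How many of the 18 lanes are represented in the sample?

2

Consecutive selections differ by k = 171, so their lane numbers differ by 171 mod 18 = 9.
gcd(171, 18) = 9, so the sample visits 18/9 = 2 distinct residues mod 18.
Start 17 is lane 17; the lanes hit are 8, 17.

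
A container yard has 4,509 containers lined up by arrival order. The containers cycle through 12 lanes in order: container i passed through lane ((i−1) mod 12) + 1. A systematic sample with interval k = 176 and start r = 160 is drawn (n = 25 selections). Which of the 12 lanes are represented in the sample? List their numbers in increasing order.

Consecutive selections differ by k = 176, so their lane numbers differ by 176 mod 12 = 8.
gcd(176, 12) = 4, so the sample visits 12/4 = 3 distinct residues mod 12.
Start 160 is lane 4; the lanes hit are 4, 8, 12.

4, 8, 12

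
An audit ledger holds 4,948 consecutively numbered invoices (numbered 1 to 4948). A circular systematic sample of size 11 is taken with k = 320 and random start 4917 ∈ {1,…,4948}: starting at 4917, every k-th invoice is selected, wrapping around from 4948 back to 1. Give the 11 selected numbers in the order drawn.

4917, 289, 609, 929, 1249, 1569, 1889, 2209, 2529, 2849, 3169

Selection 1: 4917
Selection 2: 4917 + 320 = 5237 → 5237 − 4948 = 289
Selection 3: 289 + 320 = 609
Selection 4: 609 + 320 = 929
Selection 5: 929 + 320 = 1249
Selection 6: 1249 + 320 = 1569
Selection 7: 1569 + 320 = 1889
Selection 8: 1889 + 320 = 2209
Selection 9: 2209 + 320 = 2529
Selection 10: 2529 + 320 = 2849
Selection 11: 2849 + 320 = 3169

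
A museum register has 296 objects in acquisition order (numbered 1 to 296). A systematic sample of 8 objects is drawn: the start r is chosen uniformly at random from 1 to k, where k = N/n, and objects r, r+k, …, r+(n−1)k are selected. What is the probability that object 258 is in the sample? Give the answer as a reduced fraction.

k = 296/8 = 37.
Object 258 is selected iff r ≡ 258 (mod 37); exactly one such r in {1,…,37}.
Inclusion probability = 1/37.

1/37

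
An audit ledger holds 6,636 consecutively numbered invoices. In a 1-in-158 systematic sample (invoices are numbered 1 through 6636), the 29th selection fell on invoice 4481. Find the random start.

k = 158
r = 4481 − (29−1)×158 = 4481 − 4424 = 57

57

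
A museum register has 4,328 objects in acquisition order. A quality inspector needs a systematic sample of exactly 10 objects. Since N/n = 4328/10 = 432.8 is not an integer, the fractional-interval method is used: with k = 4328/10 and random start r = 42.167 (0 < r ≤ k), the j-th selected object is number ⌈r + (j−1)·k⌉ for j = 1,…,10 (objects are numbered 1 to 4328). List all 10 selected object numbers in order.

j=1: r + 0k = 42.167 → ⌈·⌉ = 43
j=2: r + 1k = 474.967 → ⌈·⌉ = 475
j=3: r + 2k = 907.767 → ⌈·⌉ = 908
j=4: r + 3k = 1340.567 → ⌈·⌉ = 1341
j=5: r + 4k = 1773.367 → ⌈·⌉ = 1774
j=6: r + 5k = 2206.167 → ⌈·⌉ = 2207
j=7: r + 6k = 2638.967 → ⌈·⌉ = 2639
j=8: r + 7k = 3071.767 → ⌈·⌉ = 3072
j=9: r + 8k = 3504.567 → ⌈·⌉ = 3505
j=10: r + 9k = 3937.367 → ⌈·⌉ = 3938

43, 475, 908, 1341, 1774, 2207, 2639, 3072, 3505, 3938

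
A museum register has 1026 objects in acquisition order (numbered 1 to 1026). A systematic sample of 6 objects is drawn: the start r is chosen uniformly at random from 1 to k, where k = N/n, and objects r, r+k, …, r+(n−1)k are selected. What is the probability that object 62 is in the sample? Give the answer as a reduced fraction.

k = 1026/6 = 171.
Object 62 is selected iff r ≡ 62 (mod 171); exactly one such r in {1,…,171}.
Inclusion probability = 1/171.

1/171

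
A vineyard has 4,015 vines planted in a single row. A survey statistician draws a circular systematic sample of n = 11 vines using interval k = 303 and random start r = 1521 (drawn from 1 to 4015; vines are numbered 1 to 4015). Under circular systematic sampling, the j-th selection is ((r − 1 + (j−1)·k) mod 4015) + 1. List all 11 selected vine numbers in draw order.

Selection 1: 1521
Selection 2: 1521 + 303 = 1824
Selection 3: 1824 + 303 = 2127
Selection 4: 2127 + 303 = 2430
Selection 5: 2430 + 303 = 2733
Selection 6: 2733 + 303 = 3036
Selection 7: 3036 + 303 = 3339
Selection 8: 3339 + 303 = 3642
Selection 9: 3642 + 303 = 3945
Selection 10: 3945 + 303 = 4248 → 4248 − 4015 = 233
Selection 11: 233 + 303 = 536

1521, 1824, 2127, 2430, 2733, 3036, 3339, 3642, 3945, 233, 536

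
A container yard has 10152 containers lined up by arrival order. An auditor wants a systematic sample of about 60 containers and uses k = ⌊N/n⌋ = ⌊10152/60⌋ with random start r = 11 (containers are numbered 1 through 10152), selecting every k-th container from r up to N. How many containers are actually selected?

61

k = ⌊10152/60⌋ = 169
Achieved size = ⌊(10152 − 11)/169⌋ + 1 = ⌊10141/169⌋ + 1 = 60 + 1 = 61
(last selection: 11 + 60×169 = 10151 ≤ 10152; next would be 10320 > 10152)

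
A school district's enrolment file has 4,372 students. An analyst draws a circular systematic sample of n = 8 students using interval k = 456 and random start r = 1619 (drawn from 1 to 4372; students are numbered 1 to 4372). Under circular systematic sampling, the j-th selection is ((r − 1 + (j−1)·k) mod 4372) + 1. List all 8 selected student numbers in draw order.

1619, 2075, 2531, 2987, 3443, 3899, 4355, 439

Selection 1: 1619
Selection 2: 1619 + 456 = 2075
Selection 3: 2075 + 456 = 2531
Selection 4: 2531 + 456 = 2987
Selection 5: 2987 + 456 = 3443
Selection 6: 3443 + 456 = 3899
Selection 7: 3899 + 456 = 4355
Selection 8: 4355 + 456 = 4811 → 4811 − 4372 = 439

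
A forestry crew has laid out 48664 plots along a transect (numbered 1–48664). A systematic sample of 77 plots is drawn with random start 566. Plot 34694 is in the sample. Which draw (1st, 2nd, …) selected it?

k = 48664/77 = 632
position = (34694 − 566)/632 + 1 = 34128/632 + 1 = 54 + 1 = 55

55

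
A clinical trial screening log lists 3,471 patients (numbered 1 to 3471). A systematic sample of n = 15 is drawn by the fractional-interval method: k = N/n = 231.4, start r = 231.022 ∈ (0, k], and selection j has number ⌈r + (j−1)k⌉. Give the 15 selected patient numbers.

j=1: r + 0k = 231.022 → ⌈·⌉ = 232
j=2: r + 1k = 462.422 → ⌈·⌉ = 463
j=3: r + 2k = 693.822 → ⌈·⌉ = 694
j=4: r + 3k = 925.222 → ⌈·⌉ = 926
j=5: r + 4k = 1156.622 → ⌈·⌉ = 1157
j=6: r + 5k = 1388.022 → ⌈·⌉ = 1389
j=7: r + 6k = 1619.422 → ⌈·⌉ = 1620
j=8: r + 7k = 1850.822 → ⌈·⌉ = 1851
j=9: r + 8k = 2082.222 → ⌈·⌉ = 2083
j=10: r + 9k = 2313.622 → ⌈·⌉ = 2314
j=11: r + 10k = 2545.022 → ⌈·⌉ = 2546
j=12: r + 11k = 2776.422 → ⌈·⌉ = 2777
j=13: r + 12k = 3007.822 → ⌈·⌉ = 3008
j=14: r + 13k = 3239.222 → ⌈·⌉ = 3240
j=15: r + 14k = 3470.622 → ⌈·⌉ = 3471

232, 463, 694, 926, 1157, 1389, 1620, 1851, 2083, 2314, 2546, 2777, 3008, 3240, 3471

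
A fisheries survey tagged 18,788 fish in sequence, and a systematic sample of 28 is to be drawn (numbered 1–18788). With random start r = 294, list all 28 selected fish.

k = N/n = 18788/28 = 671
fish 1: 294
fish 2: 294 + 671 = 965
fish 3: 965 + 671 = 1636
fish 4: 1636 + 671 = 2307
fish 5: 2307 + 671 = 2978
fish 6: 2978 + 671 = 3649
fish 7: 3649 + 671 = 4320
fish 8: 4320 + 671 = 4991
fish 9: 4991 + 671 = 5662
fish 10: 5662 + 671 = 6333
fish 11: 6333 + 671 = 7004
fish 12: 7004 + 671 = 7675
fish 13: 7675 + 671 = 8346
fish 14: 8346 + 671 = 9017
fish 15: 9017 + 671 = 9688
fish 16: 9688 + 671 = 10359
fish 17: 10359 + 671 = 11030
fish 18: 11030 + 671 = 11701
fish 19: 11701 + 671 = 12372
fish 20: 12372 + 671 = 13043
fish 21: 13043 + 671 = 13714
fish 22: 13714 + 671 = 14385
fish 23: 14385 + 671 = 15056
fish 24: 15056 + 671 = 15727
fish 25: 15727 + 671 = 16398
fish 26: 16398 + 671 = 17069
fish 27: 17069 + 671 = 17740
fish 28: 17740 + 671 = 18411

294, 965, 1636, 2307, 2978, 3649, 4320, 4991, 5662, 6333, 7004, 7675, 8346, 9017, 9688, 10359, 11030, 11701, 12372, 13043, 13714, 14385, 15056, 15727, 16398, 17069, 17740, 18411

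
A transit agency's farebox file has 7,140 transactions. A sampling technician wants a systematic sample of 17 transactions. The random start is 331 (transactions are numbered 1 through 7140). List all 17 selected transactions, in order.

k = N/n = 7140/17 = 420
transaction 1: 331
transaction 2: 331 + 420 = 751
transaction 3: 751 + 420 = 1171
transaction 4: 1171 + 420 = 1591
transaction 5: 1591 + 420 = 2011
transaction 6: 2011 + 420 = 2431
transaction 7: 2431 + 420 = 2851
transaction 8: 2851 + 420 = 3271
transaction 9: 3271 + 420 = 3691
transaction 10: 3691 + 420 = 4111
transaction 11: 4111 + 420 = 4531
transaction 12: 4531 + 420 = 4951
transaction 13: 4951 + 420 = 5371
transaction 14: 5371 + 420 = 5791
transaction 15: 5791 + 420 = 6211
transaction 16: 6211 + 420 = 6631
transaction 17: 6631 + 420 = 7051

331, 751, 1171, 1591, 2011, 2431, 2851, 3271, 3691, 4111, 4531, 4951, 5371, 5791, 6211, 6631, 7051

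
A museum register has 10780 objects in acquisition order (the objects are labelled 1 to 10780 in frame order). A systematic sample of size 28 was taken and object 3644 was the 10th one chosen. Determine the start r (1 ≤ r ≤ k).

k = 10780/28 = 385
r = 3644 − (10−1)×385 = 3644 − 3465 = 179

179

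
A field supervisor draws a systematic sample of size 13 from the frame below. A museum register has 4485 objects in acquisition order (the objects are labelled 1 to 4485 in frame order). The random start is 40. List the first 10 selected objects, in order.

k = N/n = 4485/13 = 345
object 1: 40
object 2: 40 + 345 = 385
object 3: 385 + 345 = 730
object 4: 730 + 345 = 1075
object 5: 1075 + 345 = 1420
object 6: 1420 + 345 = 1765
object 7: 1765 + 345 = 2110
object 8: 2110 + 345 = 2455
object 9: 2455 + 345 = 2800
object 10: 2800 + 345 = 3145

40, 385, 730, 1075, 1420, 1765, 2110, 2455, 2800, 3145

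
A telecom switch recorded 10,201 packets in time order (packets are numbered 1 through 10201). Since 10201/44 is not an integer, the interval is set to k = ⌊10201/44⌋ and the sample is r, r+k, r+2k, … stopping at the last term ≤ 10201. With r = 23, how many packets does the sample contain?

k = ⌊10201/44⌋ = 231
Achieved size = ⌊(10201 − 23)/231⌋ + 1 = ⌊10178/231⌋ + 1 = 44 + 1 = 45
(last selection: 23 + 44×231 = 10187 ≤ 10201; next would be 10418 > 10201)

45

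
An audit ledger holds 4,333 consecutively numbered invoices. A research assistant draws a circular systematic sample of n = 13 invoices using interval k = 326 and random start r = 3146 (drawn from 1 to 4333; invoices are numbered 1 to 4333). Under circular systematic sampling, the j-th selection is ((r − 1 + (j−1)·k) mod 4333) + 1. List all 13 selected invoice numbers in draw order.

3146, 3472, 3798, 4124, 117, 443, 769, 1095, 1421, 1747, 2073, 2399, 2725

Selection 1: 3146
Selection 2: 3146 + 326 = 3472
Selection 3: 3472 + 326 = 3798
Selection 4: 3798 + 326 = 4124
Selection 5: 4124 + 326 = 4450 → 4450 − 4333 = 117
Selection 6: 117 + 326 = 443
Selection 7: 443 + 326 = 769
Selection 8: 769 + 326 = 1095
Selection 9: 1095 + 326 = 1421
Selection 10: 1421 + 326 = 1747
Selection 11: 1747 + 326 = 2073
Selection 12: 2073 + 326 = 2399
Selection 13: 2399 + 326 = 2725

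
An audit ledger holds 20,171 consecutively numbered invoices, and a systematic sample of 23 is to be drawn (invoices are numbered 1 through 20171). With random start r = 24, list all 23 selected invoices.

k = N/n = 20171/23 = 877
invoice 1: 24
invoice 2: 24 + 877 = 901
invoice 3: 901 + 877 = 1778
invoice 4: 1778 + 877 = 2655
invoice 5: 2655 + 877 = 3532
invoice 6: 3532 + 877 = 4409
invoice 7: 4409 + 877 = 5286
invoice 8: 5286 + 877 = 6163
invoice 9: 6163 + 877 = 7040
invoice 10: 7040 + 877 = 7917
invoice 11: 7917 + 877 = 8794
invoice 12: 8794 + 877 = 9671
invoice 13: 9671 + 877 = 10548
invoice 14: 10548 + 877 = 11425
invoice 15: 11425 + 877 = 12302
invoice 16: 12302 + 877 = 13179
invoice 17: 13179 + 877 = 14056
invoice 18: 14056 + 877 = 14933
invoice 19: 14933 + 877 = 15810
invoice 20: 15810 + 877 = 16687
invoice 21: 16687 + 877 = 17564
invoice 22: 17564 + 877 = 18441
invoice 23: 18441 + 877 = 19318

24, 901, 1778, 2655, 3532, 4409, 5286, 6163, 7040, 7917, 8794, 9671, 10548, 11425, 12302, 13179, 14056, 14933, 15810, 16687, 17564, 18441, 19318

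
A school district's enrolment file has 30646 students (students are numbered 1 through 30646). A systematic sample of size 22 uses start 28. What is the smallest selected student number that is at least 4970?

5600

k = 30646/22 = 1393
Steps past start: ⌈(4970 − 28)/1393⌉ = ⌈4942/1393⌉ = 4
Selected student: 28 + 4×1393 = 5600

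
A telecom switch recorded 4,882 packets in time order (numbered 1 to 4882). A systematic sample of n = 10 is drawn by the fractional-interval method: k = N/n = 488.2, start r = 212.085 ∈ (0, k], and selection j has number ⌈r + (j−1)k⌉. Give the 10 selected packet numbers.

j=1: r + 0k = 212.085 → ⌈·⌉ = 213
j=2: r + 1k = 700.285 → ⌈·⌉ = 701
j=3: r + 2k = 1188.485 → ⌈·⌉ = 1189
j=4: r + 3k = 1676.685 → ⌈·⌉ = 1677
j=5: r + 4k = 2164.885 → ⌈·⌉ = 2165
j=6: r + 5k = 2653.085 → ⌈·⌉ = 2654
j=7: r + 6k = 3141.285 → ⌈·⌉ = 3142
j=8: r + 7k = 3629.485 → ⌈·⌉ = 3630
j=9: r + 8k = 4117.685 → ⌈·⌉ = 4118
j=10: r + 9k = 4605.885 → ⌈·⌉ = 4606

213, 701, 1189, 1677, 2165, 2654, 3142, 3630, 4118, 4606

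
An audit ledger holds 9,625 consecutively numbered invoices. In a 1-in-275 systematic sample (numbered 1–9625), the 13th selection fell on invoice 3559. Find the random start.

k = 275
r = 3559 − (13−1)×275 = 3559 − 3300 = 259

259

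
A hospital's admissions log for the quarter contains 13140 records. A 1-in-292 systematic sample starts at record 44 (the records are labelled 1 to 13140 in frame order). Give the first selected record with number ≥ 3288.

k = 292
Steps past start: ⌈(3288 − 44)/292⌉ = ⌈3244/292⌉ = 12
Selected record: 44 + 12×292 = 3548

3548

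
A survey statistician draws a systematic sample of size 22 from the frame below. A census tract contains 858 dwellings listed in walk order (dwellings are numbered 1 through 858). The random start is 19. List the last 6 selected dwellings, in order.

k = N/n = 858/22 = 39
17th selection = 19 + 16×39 = 643
18th: 643 + 39 = 682
19th: 682 + 39 = 721
20th: 721 + 39 = 760
21st: 760 + 39 = 799
22nd: 799 + 39 = 838

643, 682, 721, 760, 799, 838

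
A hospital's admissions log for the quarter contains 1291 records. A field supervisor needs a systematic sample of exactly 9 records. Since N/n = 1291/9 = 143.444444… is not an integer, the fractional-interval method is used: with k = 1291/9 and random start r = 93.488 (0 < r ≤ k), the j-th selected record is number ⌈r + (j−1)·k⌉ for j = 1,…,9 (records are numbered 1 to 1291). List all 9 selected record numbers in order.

j=1: r + 0k = 93.488 → ⌈·⌉ = 94
j=2: r + 1k = 236.932444… → ⌈·⌉ = 237
j=3: r + 2k = 380.376888… → ⌈·⌉ = 381
j=4: r + 3k = 523.821333… → ⌈·⌉ = 524
j=5: r + 4k = 667.265777… → ⌈·⌉ = 668
j=6: r + 5k = 810.710222… → ⌈·⌉ = 811
j=7: r + 6k = 954.154666… → ⌈·⌉ = 955
j=8: r + 7k = 1097.599111… → ⌈·⌉ = 1098
j=9: r + 8k = 1241.043555… → ⌈·⌉ = 1242

94, 237, 381, 524, 668, 811, 955, 1098, 1242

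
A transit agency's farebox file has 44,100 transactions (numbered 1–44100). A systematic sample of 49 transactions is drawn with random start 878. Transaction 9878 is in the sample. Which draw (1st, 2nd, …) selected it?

11

k = 44100/49 = 900
position = (9878 − 878)/900 + 1 = 9000/900 + 1 = 10 + 1 = 11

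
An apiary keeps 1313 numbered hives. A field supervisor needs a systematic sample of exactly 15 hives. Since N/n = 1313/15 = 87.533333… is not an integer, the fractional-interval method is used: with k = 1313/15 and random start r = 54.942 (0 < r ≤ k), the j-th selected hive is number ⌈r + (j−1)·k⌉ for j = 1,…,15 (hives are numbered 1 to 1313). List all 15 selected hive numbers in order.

55, 143, 231, 318, 406, 493, 581, 668, 756, 843, 931, 1018, 1106, 1193, 1281

j=1: r + 0k = 54.942 → ⌈·⌉ = 55
j=2: r + 1k = 142.475333… → ⌈·⌉ = 143
j=3: r + 2k = 230.008666… → ⌈·⌉ = 231
j=4: r + 3k = 317.542 → ⌈·⌉ = 318
j=5: r + 4k = 405.075333… → ⌈·⌉ = 406
j=6: r + 5k = 492.608666… → ⌈·⌉ = 493
j=7: r + 6k = 580.142 → ⌈·⌉ = 581
j=8: r + 7k = 667.675333… → ⌈·⌉ = 668
j=9: r + 8k = 755.208666… → ⌈·⌉ = 756
j=10: r + 9k = 842.742 → ⌈·⌉ = 843
j=11: r + 10k = 930.275333… → ⌈·⌉ = 931
j=12: r + 11k = 1017.808666… → ⌈·⌉ = 1018
j=13: r + 12k = 1105.342 → ⌈·⌉ = 1106
j=14: r + 13k = 1192.875333… → ⌈·⌉ = 1193
j=15: r + 14k = 1280.408666… → ⌈·⌉ = 1281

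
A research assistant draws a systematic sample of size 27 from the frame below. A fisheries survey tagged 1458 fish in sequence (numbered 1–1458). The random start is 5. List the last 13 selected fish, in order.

k = N/n = 1458/27 = 54
15th selection = 5 + 14×54 = 761
16th: 761 + 54 = 815
17th: 815 + 54 = 869
18th: 869 + 54 = 923
19th: 923 + 54 = 977
20th: 977 + 54 = 1031
21st: 1031 + 54 = 1085
22nd: 1085 + 54 = 1139
23rd: 1139 + 54 = 1193
24th: 1193 + 54 = 1247
25th: 1247 + 54 = 1301
26th: 1301 + 54 = 1355
27th: 1355 + 54 = 1409

761, 815, 869, 923, 977, 1031, 1085, 1139, 1193, 1247, 1301, 1355, 1409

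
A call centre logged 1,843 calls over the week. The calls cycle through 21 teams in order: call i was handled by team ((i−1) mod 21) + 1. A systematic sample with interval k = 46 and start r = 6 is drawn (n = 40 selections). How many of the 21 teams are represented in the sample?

21

Consecutive selections differ by k = 46, so their team numbers differ by 46 mod 21 = 4.
gcd(46, 21) = 1, so the sample visits 21/1 = 21 distinct residues mod 21.
Start 6 is team 6; the teams hit are 1, 2, 3, 4, 5, 6, 7, 8, 9, 10, 11, 12, 13, 14, 15, 16, 17, 18, 19, 20, 21.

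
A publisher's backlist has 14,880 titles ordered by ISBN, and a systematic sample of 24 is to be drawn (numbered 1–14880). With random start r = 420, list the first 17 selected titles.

k = N/n = 14880/24 = 620
title 1: 420
title 2: 420 + 620 = 1040
title 3: 1040 + 620 = 1660
title 4: 1660 + 620 = 2280
title 5: 2280 + 620 = 2900
title 6: 2900 + 620 = 3520
title 7: 3520 + 620 = 4140
title 8: 4140 + 620 = 4760
title 9: 4760 + 620 = 5380
title 10: 5380 + 620 = 6000
title 11: 6000 + 620 = 6620
title 12: 6620 + 620 = 7240
title 13: 7240 + 620 = 7860
title 14: 7860 + 620 = 8480
title 15: 8480 + 620 = 9100
title 16: 9100 + 620 = 9720
title 17: 9720 + 620 = 10340

420, 1040, 1660, 2280, 2900, 3520, 4140, 4760, 5380, 6000, 6620, 7240, 7860, 8480, 9100, 9720, 10340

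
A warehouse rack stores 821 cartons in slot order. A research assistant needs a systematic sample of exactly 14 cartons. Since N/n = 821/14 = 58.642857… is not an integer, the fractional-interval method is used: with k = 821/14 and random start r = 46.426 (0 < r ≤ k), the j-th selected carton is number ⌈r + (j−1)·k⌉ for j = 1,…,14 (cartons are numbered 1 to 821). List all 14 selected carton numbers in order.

47, 106, 164, 223, 281, 340, 399, 457, 516, 575, 633, 692, 751, 809

j=1: r + 0k = 46.426 → ⌈·⌉ = 47
j=2: r + 1k = 105.068857… → ⌈·⌉ = 106
j=3: r + 2k = 163.711714… → ⌈·⌉ = 164
j=4: r + 3k = 222.354571… → ⌈·⌉ = 223
j=5: r + 4k = 280.997428… → ⌈·⌉ = 281
j=6: r + 5k = 339.640285… → ⌈·⌉ = 340
j=7: r + 6k = 398.283142… → ⌈·⌉ = 399
j=8: r + 7k = 456.926 → ⌈·⌉ = 457
j=9: r + 8k = 515.568857… → ⌈·⌉ = 516
j=10: r + 9k = 574.211714… → ⌈·⌉ = 575
j=11: r + 10k = 632.854571… → ⌈·⌉ = 633
j=12: r + 11k = 691.497428… → ⌈·⌉ = 692
j=13: r + 12k = 750.140285… → ⌈·⌉ = 751
j=14: r + 13k = 808.783142… → ⌈·⌉ = 809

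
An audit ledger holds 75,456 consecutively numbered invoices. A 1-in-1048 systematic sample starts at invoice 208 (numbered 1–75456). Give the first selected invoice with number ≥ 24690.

25360

k = 1048
Steps past start: ⌈(24690 − 208)/1048⌉ = ⌈24482/1048⌉ = 24
Selected invoice: 208 + 24×1048 = 25360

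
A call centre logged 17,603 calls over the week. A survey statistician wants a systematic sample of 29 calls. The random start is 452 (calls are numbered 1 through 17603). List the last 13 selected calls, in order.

k = N/n = 17603/29 = 607
17th selection = 452 + 16×607 = 10164
18th: 10164 + 607 = 10771
19th: 10771 + 607 = 11378
20th: 11378 + 607 = 11985
21st: 11985 + 607 = 12592
22nd: 12592 + 607 = 13199
23rd: 13199 + 607 = 13806
24th: 13806 + 607 = 14413
25th: 14413 + 607 = 15020
26th: 15020 + 607 = 15627
27th: 15627 + 607 = 16234
28th: 16234 + 607 = 16841
29th: 16841 + 607 = 17448

10164, 10771, 11378, 11985, 12592, 13199, 13806, 14413, 15020, 15627, 16234, 16841, 17448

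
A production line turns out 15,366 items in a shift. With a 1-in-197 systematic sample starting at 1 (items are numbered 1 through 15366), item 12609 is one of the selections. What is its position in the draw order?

65

k = 197
position = (12609 − 1)/197 + 1 = 12608/197 + 1 = 64 + 1 = 65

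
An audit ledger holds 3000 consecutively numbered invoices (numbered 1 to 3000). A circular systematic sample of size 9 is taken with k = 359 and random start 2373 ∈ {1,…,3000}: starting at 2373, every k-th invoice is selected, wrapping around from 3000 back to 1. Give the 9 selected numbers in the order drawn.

Selection 1: 2373
Selection 2: 2373 + 359 = 2732
Selection 3: 2732 + 359 = 3091 → 3091 − 3000 = 91
Selection 4: 91 + 359 = 450
Selection 5: 450 + 359 = 809
Selection 6: 809 + 359 = 1168
Selection 7: 1168 + 359 = 1527
Selection 8: 1527 + 359 = 1886
Selection 9: 1886 + 359 = 2245

2373, 2732, 91, 450, 809, 1168, 1527, 1886, 2245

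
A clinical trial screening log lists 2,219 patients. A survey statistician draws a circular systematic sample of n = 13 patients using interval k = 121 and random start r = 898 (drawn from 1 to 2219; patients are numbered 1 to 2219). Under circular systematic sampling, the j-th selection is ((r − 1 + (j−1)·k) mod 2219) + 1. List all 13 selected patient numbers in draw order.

Selection 1: 898
Selection 2: 898 + 121 = 1019
Selection 3: 1019 + 121 = 1140
Selection 4: 1140 + 121 = 1261
Selection 5: 1261 + 121 = 1382
Selection 6: 1382 + 121 = 1503
Selection 7: 1503 + 121 = 1624
Selection 8: 1624 + 121 = 1745
Selection 9: 1745 + 121 = 1866
Selection 10: 1866 + 121 = 1987
Selection 11: 1987 + 121 = 2108
Selection 12: 2108 + 121 = 2229 → 2229 − 2219 = 10
Selection 13: 10 + 121 = 131

898, 1019, 1140, 1261, 1382, 1503, 1624, 1745, 1866, 1987, 2108, 10, 131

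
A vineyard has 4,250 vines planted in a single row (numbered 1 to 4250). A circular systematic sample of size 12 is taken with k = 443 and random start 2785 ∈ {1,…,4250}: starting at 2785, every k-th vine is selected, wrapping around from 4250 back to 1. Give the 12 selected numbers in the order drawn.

2785, 3228, 3671, 4114, 307, 750, 1193, 1636, 2079, 2522, 2965, 3408

Selection 1: 2785
Selection 2: 2785 + 443 = 3228
Selection 3: 3228 + 443 = 3671
Selection 4: 3671 + 443 = 4114
Selection 5: 4114 + 443 = 4557 → 4557 − 4250 = 307
Selection 6: 307 + 443 = 750
Selection 7: 750 + 443 = 1193
Selection 8: 1193 + 443 = 1636
Selection 9: 1636 + 443 = 2079
Selection 10: 2079 + 443 = 2522
Selection 11: 2522 + 443 = 2965
Selection 12: 2965 + 443 = 3408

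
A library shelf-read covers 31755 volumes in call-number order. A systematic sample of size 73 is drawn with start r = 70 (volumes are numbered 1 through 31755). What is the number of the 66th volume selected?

28345

k = 31755/73 = 435
66th selection = r + (66−1)·k = 70 + 65×435 = 70 + 28275 = 28345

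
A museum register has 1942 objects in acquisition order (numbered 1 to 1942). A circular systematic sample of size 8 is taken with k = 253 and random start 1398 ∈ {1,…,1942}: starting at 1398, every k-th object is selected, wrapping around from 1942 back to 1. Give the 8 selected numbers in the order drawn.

Selection 1: 1398
Selection 2: 1398 + 253 = 1651
Selection 3: 1651 + 253 = 1904
Selection 4: 1904 + 253 = 2157 → 2157 − 1942 = 215
Selection 5: 215 + 253 = 468
Selection 6: 468 + 253 = 721
Selection 7: 721 + 253 = 974
Selection 8: 974 + 253 = 1227

1398, 1651, 1904, 215, 468, 721, 974, 1227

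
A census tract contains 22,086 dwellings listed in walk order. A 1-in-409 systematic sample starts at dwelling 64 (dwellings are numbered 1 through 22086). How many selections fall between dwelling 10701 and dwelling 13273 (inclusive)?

6

k = 409
First selection ≥ 10701: 64 + ⌈(10701−64)/409⌉·409 = 64 + 27×409 = 11107
Last selection ≤ 13273: 64 + ⌊(13273−64)/409⌋·409 = 64 + 32×409 = 13152
Count = 32 − 27 + 1 = 6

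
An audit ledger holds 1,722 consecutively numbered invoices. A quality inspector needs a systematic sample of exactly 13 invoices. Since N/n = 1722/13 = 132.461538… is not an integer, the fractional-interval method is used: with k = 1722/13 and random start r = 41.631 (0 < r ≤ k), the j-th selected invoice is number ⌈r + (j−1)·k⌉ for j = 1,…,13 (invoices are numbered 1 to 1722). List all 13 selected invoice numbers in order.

j=1: r + 0k = 41.631 → ⌈·⌉ = 42
j=2: r + 1k = 174.092538… → ⌈·⌉ = 175
j=3: r + 2k = 306.554076… → ⌈·⌉ = 307
j=4: r + 3k = 439.015615… → ⌈·⌉ = 440
j=5: r + 4k = 571.477153… → ⌈·⌉ = 572
j=6: r + 5k = 703.938692… → ⌈·⌉ = 704
j=7: r + 6k = 836.400230… → ⌈·⌉ = 837
j=8: r + 7k = 968.861769… → ⌈·⌉ = 969
j=9: r + 8k = 1101.323307… → ⌈·⌉ = 1102
j=10: r + 9k = 1233.784846… → ⌈·⌉ = 1234
j=11: r + 10k = 1366.246384… → ⌈·⌉ = 1367
j=12: r + 11k = 1498.707923… → ⌈·⌉ = 1499
j=13: r + 12k = 1631.169461… → ⌈·⌉ = 1632

42, 175, 307, 440, 572, 704, 837, 969, 1102, 1234, 1367, 1499, 1632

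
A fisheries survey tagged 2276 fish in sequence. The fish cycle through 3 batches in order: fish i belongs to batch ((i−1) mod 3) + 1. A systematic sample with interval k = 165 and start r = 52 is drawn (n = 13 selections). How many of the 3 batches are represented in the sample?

1

Consecutive selections differ by k = 165, so their batch numbers differ by 165 mod 3 = 0.
gcd(165, 3) = 3, so the sample visits 3/3 = 1 distinct residues mod 3.
Start 52 is batch 1; the batches hit are 1.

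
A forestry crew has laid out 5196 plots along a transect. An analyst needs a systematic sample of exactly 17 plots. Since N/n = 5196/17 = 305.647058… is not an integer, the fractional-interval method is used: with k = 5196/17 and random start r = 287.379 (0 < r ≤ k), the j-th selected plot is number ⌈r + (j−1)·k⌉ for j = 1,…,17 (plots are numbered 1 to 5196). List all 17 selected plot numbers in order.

288, 594, 899, 1205, 1510, 1816, 2122, 2427, 2733, 3039, 3344, 3650, 3956, 4261, 4567, 4873, 5178

j=1: r + 0k = 287.379 → ⌈·⌉ = 288
j=2: r + 1k = 593.026058… → ⌈·⌉ = 594
j=3: r + 2k = 898.673117… → ⌈·⌉ = 899
j=4: r + 3k = 1204.320176… → ⌈·⌉ = 1205
j=5: r + 4k = 1509.967235… → ⌈·⌉ = 1510
j=6: r + 5k = 1815.614294… → ⌈·⌉ = 1816
j=7: r + 6k = 2121.261352… → ⌈·⌉ = 2122
j=8: r + 7k = 2426.908411… → ⌈·⌉ = 2427
j=9: r + 8k = 2732.555470… → ⌈·⌉ = 2733
j=10: r + 9k = 3038.202529… → ⌈·⌉ = 3039
j=11: r + 10k = 3343.849588… → ⌈·⌉ = 3344
j=12: r + 11k = 3649.496647… → ⌈·⌉ = 3650
j=13: r + 12k = 3955.143705… → ⌈·⌉ = 3956
j=14: r + 13k = 4260.790764… → ⌈·⌉ = 4261
j=15: r + 14k = 4566.437823… → ⌈·⌉ = 4567
j=16: r + 15k = 4872.084882… → ⌈·⌉ = 4873
j=17: r + 16k = 5177.731941… → ⌈·⌉ = 5178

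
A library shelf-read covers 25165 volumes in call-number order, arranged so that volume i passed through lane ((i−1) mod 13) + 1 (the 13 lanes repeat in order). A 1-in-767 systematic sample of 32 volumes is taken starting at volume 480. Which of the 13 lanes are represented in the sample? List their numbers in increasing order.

Consecutive selections differ by k = 767, so their lane numbers differ by 767 mod 13 = 0.
gcd(767, 13) = 13, so the sample visits 13/13 = 1 distinct residues mod 13.
Start 480 is lane 12; the lanes hit are 12.

12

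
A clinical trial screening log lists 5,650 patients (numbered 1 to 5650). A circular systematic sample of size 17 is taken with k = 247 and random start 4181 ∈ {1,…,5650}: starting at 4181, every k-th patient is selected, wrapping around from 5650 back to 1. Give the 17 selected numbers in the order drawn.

Selection 1: 4181
Selection 2: 4181 + 247 = 4428
Selection 3: 4428 + 247 = 4675
Selection 4: 4675 + 247 = 4922
Selection 5: 4922 + 247 = 5169
Selection 6: 5169 + 247 = 5416
Selection 7: 5416 + 247 = 5663 → 5663 − 5650 = 13
Selection 8: 13 + 247 = 260
Selection 9: 260 + 247 = 507
Selection 10: 507 + 247 = 754
Selection 11: 754 + 247 = 1001
Selection 12: 1001 + 247 = 1248
Selection 13: 1248 + 247 = 1495
Selection 14: 1495 + 247 = 1742
Selection 15: 1742 + 247 = 1989
Selection 16: 1989 + 247 = 2236
Selection 17: 2236 + 247 = 2483

4181, 4428, 4675, 4922, 5169, 5416, 13, 260, 507, 754, 1001, 1248, 1495, 1742, 1989, 2236, 2483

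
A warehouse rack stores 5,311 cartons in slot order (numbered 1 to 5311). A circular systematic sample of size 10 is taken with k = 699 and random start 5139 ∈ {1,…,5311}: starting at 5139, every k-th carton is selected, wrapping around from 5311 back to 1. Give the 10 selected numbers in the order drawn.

Selection 1: 5139
Selection 2: 5139 + 699 = 5838 → 5838 − 5311 = 527
Selection 3: 527 + 699 = 1226
Selection 4: 1226 + 699 = 1925
Selection 5: 1925 + 699 = 2624
Selection 6: 2624 + 699 = 3323
Selection 7: 3323 + 699 = 4022
Selection 8: 4022 + 699 = 4721
Selection 9: 4721 + 699 = 5420 → 5420 − 5311 = 109
Selection 10: 109 + 699 = 808

5139, 527, 1226, 1925, 2624, 3323, 4022, 4721, 109, 808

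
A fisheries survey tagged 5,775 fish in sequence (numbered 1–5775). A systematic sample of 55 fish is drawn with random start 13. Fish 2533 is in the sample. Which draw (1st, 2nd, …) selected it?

25

k = 5775/55 = 105
position = (2533 − 13)/105 + 1 = 2520/105 + 1 = 24 + 1 = 25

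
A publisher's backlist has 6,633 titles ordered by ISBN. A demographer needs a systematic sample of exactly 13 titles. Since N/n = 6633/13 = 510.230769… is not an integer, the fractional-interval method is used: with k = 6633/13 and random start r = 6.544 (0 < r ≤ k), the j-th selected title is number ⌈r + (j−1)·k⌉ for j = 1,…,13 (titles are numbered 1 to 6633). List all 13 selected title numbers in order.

j=1: r + 0k = 6.544 → ⌈·⌉ = 7
j=2: r + 1k = 516.774769… → ⌈·⌉ = 517
j=3: r + 2k = 1027.005538… → ⌈·⌉ = 1028
j=4: r + 3k = 1537.236307… → ⌈·⌉ = 1538
j=5: r + 4k = 2047.467076… → ⌈·⌉ = 2048
j=6: r + 5k = 2557.697846… → ⌈·⌉ = 2558
j=7: r + 6k = 3067.928615… → ⌈·⌉ = 3068
j=8: r + 7k = 3578.159384… → ⌈·⌉ = 3579
j=9: r + 8k = 4088.390153… → ⌈·⌉ = 4089
j=10: r + 9k = 4598.620923… → ⌈·⌉ = 4599
j=11: r + 10k = 5108.851692… → ⌈·⌉ = 5109
j=12: r + 11k = 5619.082461… → ⌈·⌉ = 5620
j=13: r + 12k = 6129.313230… → ⌈·⌉ = 6130

7, 517, 1028, 1538, 2048, 2558, 3068, 3579, 4089, 4599, 5109, 5620, 6130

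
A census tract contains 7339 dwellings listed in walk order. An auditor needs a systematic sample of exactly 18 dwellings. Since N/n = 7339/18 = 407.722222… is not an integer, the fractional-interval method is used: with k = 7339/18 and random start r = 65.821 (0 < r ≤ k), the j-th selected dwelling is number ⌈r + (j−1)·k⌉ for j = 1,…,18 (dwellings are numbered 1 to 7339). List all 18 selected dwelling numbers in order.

j=1: r + 0k = 65.821 → ⌈·⌉ = 66
j=2: r + 1k = 473.543222… → ⌈·⌉ = 474
j=3: r + 2k = 881.265444… → ⌈·⌉ = 882
j=4: r + 3k = 1288.987666… → ⌈·⌉ = 1289
j=5: r + 4k = 1696.709888… → ⌈·⌉ = 1697
j=6: r + 5k = 2104.432111… → ⌈·⌉ = 2105
j=7: r + 6k = 2512.154333… → ⌈·⌉ = 2513
j=8: r + 7k = 2919.876555… → ⌈·⌉ = 2920
j=9: r + 8k = 3327.598777… → ⌈·⌉ = 3328
j=10: r + 9k = 3735.321 → ⌈·⌉ = 3736
j=11: r + 10k = 4143.043222… → ⌈·⌉ = 4144
j=12: r + 11k = 4550.765444… → ⌈·⌉ = 4551
j=13: r + 12k = 4958.487666… → ⌈·⌉ = 4959
j=14: r + 13k = 5366.209888… → ⌈·⌉ = 5367
j=15: r + 14k = 5773.932111… → ⌈·⌉ = 5774
j=16: r + 15k = 6181.654333… → ⌈·⌉ = 6182
j=17: r + 16k = 6589.376555… → ⌈·⌉ = 6590
j=18: r + 17k = 6997.098777… → ⌈·⌉ = 6998

66, 474, 882, 1289, 1697, 2105, 2513, 2920, 3328, 3736, 4144, 4551, 4959, 5367, 5774, 6182, 6590, 6998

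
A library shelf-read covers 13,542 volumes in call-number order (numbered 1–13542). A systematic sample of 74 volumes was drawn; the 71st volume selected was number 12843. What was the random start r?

33

k = 13542/74 = 183
r = 12843 − (71−1)×183 = 12843 − 12810 = 33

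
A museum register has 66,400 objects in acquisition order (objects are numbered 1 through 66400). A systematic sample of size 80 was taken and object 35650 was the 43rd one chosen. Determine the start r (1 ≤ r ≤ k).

790

k = 66400/80 = 830
r = 35650 − (43−1)×830 = 35650 − 34860 = 790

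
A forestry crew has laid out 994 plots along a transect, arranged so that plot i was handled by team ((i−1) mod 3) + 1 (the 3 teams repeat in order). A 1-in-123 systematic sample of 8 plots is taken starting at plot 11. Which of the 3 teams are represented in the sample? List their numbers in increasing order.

2

Consecutive selections differ by k = 123, so their team numbers differ by 123 mod 3 = 0.
gcd(123, 3) = 3, so the sample visits 3/3 = 1 distinct residues mod 3.
Start 11 is team 2; the teams hit are 2.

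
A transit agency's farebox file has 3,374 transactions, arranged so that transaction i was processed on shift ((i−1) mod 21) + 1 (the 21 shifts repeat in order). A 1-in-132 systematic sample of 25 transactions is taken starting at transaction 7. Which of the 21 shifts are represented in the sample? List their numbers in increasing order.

Consecutive selections differ by k = 132, so their shift numbers differ by 132 mod 21 = 6.
gcd(132, 21) = 3, so the sample visits 21/3 = 7 distinct residues mod 21.
Start 7 is shift 7; the shifts hit are 1, 4, 7, 10, 13, 16, 19.

1, 4, 7, 10, 13, 16, 19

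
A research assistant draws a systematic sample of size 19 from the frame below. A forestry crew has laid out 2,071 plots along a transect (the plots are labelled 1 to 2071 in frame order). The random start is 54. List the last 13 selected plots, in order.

708, 817, 926, 1035, 1144, 1253, 1362, 1471, 1580, 1689, 1798, 1907, 2016

k = N/n = 2071/19 = 109
7th selection = 54 + 6×109 = 708
8th: 708 + 109 = 817
9th: 817 + 109 = 926
10th: 926 + 109 = 1035
11th: 1035 + 109 = 1144
12th: 1144 + 109 = 1253
13th: 1253 + 109 = 1362
14th: 1362 + 109 = 1471
15th: 1471 + 109 = 1580
16th: 1580 + 109 = 1689
17th: 1689 + 109 = 1798
18th: 1798 + 109 = 1907
19th: 1907 + 109 = 2016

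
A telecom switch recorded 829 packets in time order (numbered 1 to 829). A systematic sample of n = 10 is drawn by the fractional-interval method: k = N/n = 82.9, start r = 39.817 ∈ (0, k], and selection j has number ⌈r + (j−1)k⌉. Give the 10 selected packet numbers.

40, 123, 206, 289, 372, 455, 538, 621, 704, 786

j=1: r + 0k = 39.817 → ⌈·⌉ = 40
j=2: r + 1k = 122.717 → ⌈·⌉ = 123
j=3: r + 2k = 205.617 → ⌈·⌉ = 206
j=4: r + 3k = 288.517 → ⌈·⌉ = 289
j=5: r + 4k = 371.417 → ⌈·⌉ = 372
j=6: r + 5k = 454.317 → ⌈·⌉ = 455
j=7: r + 6k = 537.217 → ⌈·⌉ = 538
j=8: r + 7k = 620.117 → ⌈·⌉ = 621
j=9: r + 8k = 703.017 → ⌈·⌉ = 704
j=10: r + 9k = 785.917 → ⌈·⌉ = 786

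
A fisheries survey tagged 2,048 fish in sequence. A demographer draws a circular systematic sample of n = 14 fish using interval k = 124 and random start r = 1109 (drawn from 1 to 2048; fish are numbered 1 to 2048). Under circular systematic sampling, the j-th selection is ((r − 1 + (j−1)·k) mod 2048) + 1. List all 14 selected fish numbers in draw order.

Selection 1: 1109
Selection 2: 1109 + 124 = 1233
Selection 3: 1233 + 124 = 1357
Selection 4: 1357 + 124 = 1481
Selection 5: 1481 + 124 = 1605
Selection 6: 1605 + 124 = 1729
Selection 7: 1729 + 124 = 1853
Selection 8: 1853 + 124 = 1977
Selection 9: 1977 + 124 = 2101 → 2101 − 2048 = 53
Selection 10: 53 + 124 = 177
Selection 11: 177 + 124 = 301
Selection 12: 301 + 124 = 425
Selection 13: 425 + 124 = 549
Selection 14: 549 + 124 = 673

1109, 1233, 1357, 1481, 1605, 1729, 1853, 1977, 53, 177, 301, 425, 549, 673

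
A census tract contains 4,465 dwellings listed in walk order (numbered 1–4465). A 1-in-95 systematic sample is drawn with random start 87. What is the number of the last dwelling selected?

4457

k = 95
47th selection = r + (47−1)·k = 87 + 46×95 = 87 + 4370 = 4457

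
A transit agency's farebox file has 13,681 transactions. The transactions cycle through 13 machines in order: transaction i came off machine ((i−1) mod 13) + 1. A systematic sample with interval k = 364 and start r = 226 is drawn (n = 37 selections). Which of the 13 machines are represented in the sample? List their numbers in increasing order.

Consecutive selections differ by k = 364, so their machine numbers differ by 364 mod 13 = 0.
gcd(364, 13) = 13, so the sample visits 13/13 = 1 distinct residues mod 13.
Start 226 is machine 5; the machines hit are 5.

5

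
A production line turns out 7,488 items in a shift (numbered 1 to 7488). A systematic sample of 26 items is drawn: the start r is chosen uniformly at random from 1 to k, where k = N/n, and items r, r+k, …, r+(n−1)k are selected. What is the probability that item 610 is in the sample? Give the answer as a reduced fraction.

1/288

k = 7488/26 = 288.
Item 610 is selected iff r ≡ 610 (mod 288); exactly one such r in {1,…,288}.
Inclusion probability = 1/288.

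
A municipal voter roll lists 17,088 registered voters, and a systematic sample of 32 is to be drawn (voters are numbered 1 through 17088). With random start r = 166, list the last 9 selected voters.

12448, 12982, 13516, 14050, 14584, 15118, 15652, 16186, 16720

k = N/n = 17088/32 = 534
24th selection = 166 + 23×534 = 12448
25th: 12448 + 534 = 12982
26th: 12982 + 534 = 13516
27th: 13516 + 534 = 14050
28th: 14050 + 534 = 14584
29th: 14584 + 534 = 15118
30th: 15118 + 534 = 15652
31st: 15652 + 534 = 16186
32nd: 16186 + 534 = 16720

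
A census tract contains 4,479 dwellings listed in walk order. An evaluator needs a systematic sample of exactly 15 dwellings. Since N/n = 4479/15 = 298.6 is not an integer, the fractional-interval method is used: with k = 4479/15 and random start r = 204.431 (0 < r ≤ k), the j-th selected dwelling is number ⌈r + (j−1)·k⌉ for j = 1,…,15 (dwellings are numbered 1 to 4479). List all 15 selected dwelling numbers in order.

j=1: r + 0k = 204.431 → ⌈·⌉ = 205
j=2: r + 1k = 503.031 → ⌈·⌉ = 504
j=3: r + 2k = 801.631 → ⌈·⌉ = 802
j=4: r + 3k = 1100.231 → ⌈·⌉ = 1101
j=5: r + 4k = 1398.831 → ⌈·⌉ = 1399
j=6: r + 5k = 1697.431 → ⌈·⌉ = 1698
j=7: r + 6k = 1996.031 → ⌈·⌉ = 1997
j=8: r + 7k = 2294.631 → ⌈·⌉ = 2295
j=9: r + 8k = 2593.231 → ⌈·⌉ = 2594
j=10: r + 9k = 2891.831 → ⌈·⌉ = 2892
j=11: r + 10k = 3190.431 → ⌈·⌉ = 3191
j=12: r + 11k = 3489.031 → ⌈·⌉ = 3490
j=13: r + 12k = 3787.631 → ⌈·⌉ = 3788
j=14: r + 13k = 4086.231 → ⌈·⌉ = 4087
j=15: r + 14k = 4384.831 → ⌈·⌉ = 4385

205, 504, 802, 1101, 1399, 1698, 1997, 2295, 2594, 2892, 3191, 3490, 3788, 4087, 4385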